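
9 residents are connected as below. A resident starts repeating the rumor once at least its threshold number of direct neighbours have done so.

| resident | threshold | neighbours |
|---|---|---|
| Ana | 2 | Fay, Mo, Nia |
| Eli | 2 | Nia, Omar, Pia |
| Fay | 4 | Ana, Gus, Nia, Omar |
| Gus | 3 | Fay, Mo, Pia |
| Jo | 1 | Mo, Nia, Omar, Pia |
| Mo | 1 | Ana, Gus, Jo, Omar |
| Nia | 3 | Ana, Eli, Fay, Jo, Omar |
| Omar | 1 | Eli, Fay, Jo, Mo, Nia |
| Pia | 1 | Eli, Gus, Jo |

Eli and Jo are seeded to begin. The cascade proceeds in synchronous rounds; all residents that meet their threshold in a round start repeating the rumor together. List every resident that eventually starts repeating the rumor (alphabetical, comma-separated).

Ana, Eli, Jo, Mo, Nia, Omar, Pia

Round 1 — Eli, Jo start repeating the rumor (initial).
Round 2 — checking thresholds:
  Mo: 1 of 4 neighbours ≥ 1, starts repeating the rumor.
  Nia: 2 of 5 neighbours < 3, not yet.
  Omar: 2 of 5 neighbours ≥ 1, starts repeating the rumor.
  Pia: 2 of 3 neighbours ≥ 1, starts repeating the rumor.
Round 3 — checking thresholds:
  Ana: 1 of 3 neighbours < 2, not yet.
  Fay: 1 of 4 neighbours < 4, not yet.
  Gus: 2 of 3 neighbours < 3, not yet.
  Nia: 3 of 5 neighbours ≥ 3, starts repeating the rumor.
Round 4 — checking thresholds:
  Ana: 2 of 3 neighbours ≥ 2, starts repeating the rumor.
  Fay: 2 of 4 neighbours < 4, not yet.
  Gus: 2 of 3 neighbours < 3, not yet.
Round 5 — no new spreads; cascade stops.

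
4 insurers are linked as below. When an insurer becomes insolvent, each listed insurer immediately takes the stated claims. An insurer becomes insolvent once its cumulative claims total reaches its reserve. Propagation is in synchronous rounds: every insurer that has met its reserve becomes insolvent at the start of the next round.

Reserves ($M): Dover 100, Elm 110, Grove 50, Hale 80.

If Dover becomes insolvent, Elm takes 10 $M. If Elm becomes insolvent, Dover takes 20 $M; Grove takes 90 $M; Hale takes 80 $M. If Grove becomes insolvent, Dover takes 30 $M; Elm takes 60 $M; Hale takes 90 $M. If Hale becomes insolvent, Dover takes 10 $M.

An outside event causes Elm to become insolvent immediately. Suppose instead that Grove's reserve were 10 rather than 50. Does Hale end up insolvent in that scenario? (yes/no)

yes

With Grove's reserve at 10:
Round 1 — Elm becomes insolvent (initial).
  Dover: +20 → 20 < 100
  Grove: +90 → 90 ≥ 10
  Hale: +80 → 80 ≥ 80
Round 2 — Grove, Hale become insolvent.
  Dover: +30+10 → 60 < 100
No further insolvencies.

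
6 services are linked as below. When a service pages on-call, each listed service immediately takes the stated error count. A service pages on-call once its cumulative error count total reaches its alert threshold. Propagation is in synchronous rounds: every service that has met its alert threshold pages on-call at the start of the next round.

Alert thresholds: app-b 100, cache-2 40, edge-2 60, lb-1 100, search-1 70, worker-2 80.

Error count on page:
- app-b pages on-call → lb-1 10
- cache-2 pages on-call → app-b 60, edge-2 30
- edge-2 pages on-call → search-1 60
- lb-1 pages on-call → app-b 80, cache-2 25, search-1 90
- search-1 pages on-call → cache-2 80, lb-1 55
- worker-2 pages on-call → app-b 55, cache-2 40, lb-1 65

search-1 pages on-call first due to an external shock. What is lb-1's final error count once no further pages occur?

55

Round 1 — search-1 pages on-call (initial).
  cache-2: +80 → 80 ≥ 40
  lb-1: +55 → 55 < 100
Round 2 — cache-2 pages on-call.
  app-b: +60 → 60 < 100
  edge-2: +30 → 30 < 60
No further pages.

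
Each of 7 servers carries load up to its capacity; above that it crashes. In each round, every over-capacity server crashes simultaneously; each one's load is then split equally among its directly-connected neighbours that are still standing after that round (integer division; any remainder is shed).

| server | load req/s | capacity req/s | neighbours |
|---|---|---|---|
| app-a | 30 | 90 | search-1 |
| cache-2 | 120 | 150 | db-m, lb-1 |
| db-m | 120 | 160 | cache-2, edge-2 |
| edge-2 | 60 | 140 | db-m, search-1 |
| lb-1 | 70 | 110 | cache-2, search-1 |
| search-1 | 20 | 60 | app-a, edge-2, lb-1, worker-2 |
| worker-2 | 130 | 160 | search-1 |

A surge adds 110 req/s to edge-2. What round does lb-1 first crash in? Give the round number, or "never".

Round 1 — edge-2 at 170 > 140. edge-2 crashes.
  edge-2 sheds 170 req/s to db-m, search-1: 85 each.
    db-m: 120+85 = 205 > 160
    search-1: 20+85 = 105 > 60
Round 2 — db-m, search-1 crash.
  db-m sheds 205 req/s to cache-2: 205 each.
    cache-2: 120+205 = 325 > 150
  search-1 sheds 105 req/s to app-a, lb-1, worker-2: 35 each.
    app-a: 30+35 = 65 ≤ 90
    lb-1: 70+35 = 105 ≤ 110
    worker-2: 130+35 = 165 > 160
Round 3 — cache-2, worker-2 crash.
  cache-2 sheds 325 req/s to lb-1: 325 each.
    lb-1: 105+325 = 430 > 110
  worker-2 sheds 165 req/s: no online neighbours, lost.
Round 4 — lb-1 crashes.
  lb-1 sheds 430 req/s: no online neighbours, lost.
No further crashes.

4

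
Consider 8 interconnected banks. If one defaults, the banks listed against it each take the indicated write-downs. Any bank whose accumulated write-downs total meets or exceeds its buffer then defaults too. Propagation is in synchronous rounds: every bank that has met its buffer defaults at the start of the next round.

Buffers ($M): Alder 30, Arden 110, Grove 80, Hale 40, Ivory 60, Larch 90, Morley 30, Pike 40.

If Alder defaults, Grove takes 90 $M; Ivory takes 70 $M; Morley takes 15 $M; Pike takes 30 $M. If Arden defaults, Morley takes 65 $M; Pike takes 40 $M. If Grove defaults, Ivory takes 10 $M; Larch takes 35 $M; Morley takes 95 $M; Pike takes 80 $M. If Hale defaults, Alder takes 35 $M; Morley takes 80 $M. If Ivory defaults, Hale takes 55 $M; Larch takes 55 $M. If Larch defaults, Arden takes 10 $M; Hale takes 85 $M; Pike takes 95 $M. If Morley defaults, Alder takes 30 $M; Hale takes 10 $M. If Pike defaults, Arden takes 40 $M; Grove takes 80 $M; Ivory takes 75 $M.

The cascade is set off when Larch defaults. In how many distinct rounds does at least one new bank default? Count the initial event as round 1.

Round 1 — Larch defaults (initial).
  Arden: +10 → 10 < 110
  Hale: +85 → 85 ≥ 40
  Pike: +95 → 95 ≥ 40
Round 2 — Hale, Pike default.
  Alder: +35 → 35 ≥ 30
  Arden: +40 → 50 < 110
  Grove: +80 → 80 ≥ 80
  Ivory: +75 → 75 ≥ 60
  Morley: +80 → 80 ≥ 30
Round 3 — Alder, Grove, Ivory, Morley default.
No further defaults.

3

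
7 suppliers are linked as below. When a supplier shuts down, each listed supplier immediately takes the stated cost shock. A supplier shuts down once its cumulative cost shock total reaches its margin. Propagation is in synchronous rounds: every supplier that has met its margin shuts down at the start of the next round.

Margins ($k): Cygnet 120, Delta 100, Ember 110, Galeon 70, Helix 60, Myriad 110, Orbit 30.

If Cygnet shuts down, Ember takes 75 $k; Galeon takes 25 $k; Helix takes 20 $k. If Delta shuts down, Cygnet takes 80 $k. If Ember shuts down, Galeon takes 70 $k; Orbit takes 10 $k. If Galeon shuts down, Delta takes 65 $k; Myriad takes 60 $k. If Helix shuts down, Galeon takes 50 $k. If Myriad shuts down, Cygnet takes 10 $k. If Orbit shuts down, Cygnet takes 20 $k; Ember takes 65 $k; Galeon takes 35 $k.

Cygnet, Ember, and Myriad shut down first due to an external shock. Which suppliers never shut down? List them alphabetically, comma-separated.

Delta, Helix, Orbit

Round 1 — Cygnet, Ember, Myriad shut down (initial).
  Galeon: +25+70 → 95 ≥ 70
  Helix: +20 → 20 < 60
  Orbit: +10 → 10 < 30
Round 2 — Galeon shuts down.
  Delta: +65 → 65 < 100
No further shutdowns.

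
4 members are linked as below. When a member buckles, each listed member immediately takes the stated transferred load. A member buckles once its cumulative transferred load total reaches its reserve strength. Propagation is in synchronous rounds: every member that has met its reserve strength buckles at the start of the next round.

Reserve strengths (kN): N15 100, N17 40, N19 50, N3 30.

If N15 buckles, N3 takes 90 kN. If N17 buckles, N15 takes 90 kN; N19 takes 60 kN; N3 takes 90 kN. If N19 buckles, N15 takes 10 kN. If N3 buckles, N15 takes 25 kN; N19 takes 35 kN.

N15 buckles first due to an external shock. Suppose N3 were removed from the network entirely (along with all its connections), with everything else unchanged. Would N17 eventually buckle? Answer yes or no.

no

With N3 removed:
Round 1 — N15 buckles (initial).
No further bucklings.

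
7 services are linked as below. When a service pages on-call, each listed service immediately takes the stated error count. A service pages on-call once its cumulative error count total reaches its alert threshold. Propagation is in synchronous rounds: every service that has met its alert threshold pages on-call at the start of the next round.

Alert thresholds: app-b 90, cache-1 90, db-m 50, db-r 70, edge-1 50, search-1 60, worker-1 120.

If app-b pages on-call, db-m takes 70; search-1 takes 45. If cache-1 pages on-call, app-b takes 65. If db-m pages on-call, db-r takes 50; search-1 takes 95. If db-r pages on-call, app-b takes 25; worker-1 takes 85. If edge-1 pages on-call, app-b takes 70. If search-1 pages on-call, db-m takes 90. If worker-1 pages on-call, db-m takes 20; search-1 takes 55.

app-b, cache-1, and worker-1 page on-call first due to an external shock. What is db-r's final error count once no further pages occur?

Round 1 — app-b, cache-1, worker-1 page on-call (initial).
  db-m: +70+20 → 90 ≥ 50
  search-1: +45+55 → 100 ≥ 60
Round 2 — db-m, search-1 page on-call.
  db-r: +50 → 50 < 70
No further pages.

50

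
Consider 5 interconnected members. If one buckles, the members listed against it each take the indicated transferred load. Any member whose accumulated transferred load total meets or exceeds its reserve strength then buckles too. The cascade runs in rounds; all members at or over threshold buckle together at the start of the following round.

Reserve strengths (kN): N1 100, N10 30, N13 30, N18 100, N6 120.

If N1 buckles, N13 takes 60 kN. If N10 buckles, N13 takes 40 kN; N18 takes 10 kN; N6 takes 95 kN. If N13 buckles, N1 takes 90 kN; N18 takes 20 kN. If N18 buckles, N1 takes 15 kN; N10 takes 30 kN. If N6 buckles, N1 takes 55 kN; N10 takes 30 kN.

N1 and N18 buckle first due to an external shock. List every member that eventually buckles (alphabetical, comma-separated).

N1, N10, N13, N18

Round 1 — N1, N18 buckle (initial).
  N10: +30 → 30 ≥ 30
  N13: +60 → 60 ≥ 30
Round 2 — N10, N13 buckle.
  N6: +95 → 95 < 120
No further bucklings.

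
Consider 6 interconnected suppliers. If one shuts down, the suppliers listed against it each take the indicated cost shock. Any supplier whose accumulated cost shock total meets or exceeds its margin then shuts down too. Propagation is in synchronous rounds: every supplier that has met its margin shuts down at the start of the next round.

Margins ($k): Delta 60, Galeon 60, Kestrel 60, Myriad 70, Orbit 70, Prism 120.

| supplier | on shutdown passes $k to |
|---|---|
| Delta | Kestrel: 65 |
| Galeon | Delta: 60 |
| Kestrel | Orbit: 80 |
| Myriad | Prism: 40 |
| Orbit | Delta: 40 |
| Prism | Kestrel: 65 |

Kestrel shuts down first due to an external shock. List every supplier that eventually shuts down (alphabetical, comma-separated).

Kestrel, Orbit

Round 1 — Kestrel shuts down (initial).
  Orbit: +80 → 80 ≥ 70
Round 2 — Orbit shuts down.
  Delta: +40 → 40 < 60
No further shutdowns.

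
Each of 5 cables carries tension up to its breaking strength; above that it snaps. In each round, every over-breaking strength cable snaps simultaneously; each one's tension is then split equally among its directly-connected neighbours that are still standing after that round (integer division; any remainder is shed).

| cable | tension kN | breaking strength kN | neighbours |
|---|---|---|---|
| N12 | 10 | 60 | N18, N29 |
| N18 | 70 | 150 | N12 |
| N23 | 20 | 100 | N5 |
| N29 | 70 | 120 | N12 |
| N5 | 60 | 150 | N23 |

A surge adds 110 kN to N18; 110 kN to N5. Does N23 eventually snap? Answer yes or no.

Round 1 — N18 at 180 > 150; N5 at 170 > 150. N18, N5 snap.
  N18 sheds 180 kN to N12: 180 each.
    N12: 10+180 = 190 > 60
  N5 sheds 170 kN to N23: 170 each.
    N23: 20+170 = 190 > 100
Round 2 — N12, N23 snap.
  N12 sheds 190 kN to N29: 190 each.
    N29: 70+190 = 260 > 120
  N23 sheds 190 kN: no online neighbours, lost.
Round 3 — N29 snaps.
  N29 sheds 260 kN: no online neighbours, lost.
No further breaks.

yes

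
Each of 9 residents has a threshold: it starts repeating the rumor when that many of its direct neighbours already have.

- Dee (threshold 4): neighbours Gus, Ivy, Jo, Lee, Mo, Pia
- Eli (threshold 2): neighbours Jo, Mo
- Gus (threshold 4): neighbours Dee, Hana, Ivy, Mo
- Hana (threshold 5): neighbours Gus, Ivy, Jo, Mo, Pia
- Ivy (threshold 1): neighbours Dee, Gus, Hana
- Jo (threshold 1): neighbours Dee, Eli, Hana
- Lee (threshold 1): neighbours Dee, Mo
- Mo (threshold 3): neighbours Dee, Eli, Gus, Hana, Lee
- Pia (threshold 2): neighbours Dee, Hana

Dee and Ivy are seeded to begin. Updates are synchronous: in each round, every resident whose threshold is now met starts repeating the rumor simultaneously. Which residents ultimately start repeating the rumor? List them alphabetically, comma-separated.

Round 1 — Dee, Ivy start repeating the rumor (initial).
Round 2 — checking thresholds:
  Gus: 2 of 4 neighbours < 4, not yet.
  Hana: 1 of 5 neighbours < 5, not yet.
  Jo: 1 of 3 neighbours ≥ 1, starts repeating the rumor.
  Lee: 1 of 2 neighbours ≥ 1, starts repeating the rumor.
  Mo: 1 of 5 neighbours < 3, not yet.
  Pia: 1 of 2 neighbours < 2, not yet.
Round 3 — no new spreads; cascade stops.

Dee, Ivy, Jo, Lee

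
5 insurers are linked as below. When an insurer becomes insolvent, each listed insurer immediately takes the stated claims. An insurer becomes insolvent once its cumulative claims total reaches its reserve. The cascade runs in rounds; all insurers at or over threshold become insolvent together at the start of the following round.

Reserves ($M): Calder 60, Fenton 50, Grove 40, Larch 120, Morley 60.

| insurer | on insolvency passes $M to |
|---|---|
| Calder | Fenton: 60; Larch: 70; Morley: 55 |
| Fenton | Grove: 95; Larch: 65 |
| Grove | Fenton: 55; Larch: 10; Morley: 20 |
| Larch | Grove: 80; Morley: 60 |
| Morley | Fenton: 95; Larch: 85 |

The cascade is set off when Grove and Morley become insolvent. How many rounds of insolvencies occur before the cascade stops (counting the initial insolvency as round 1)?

3

Round 1 — Grove, Morley become insolvent (initial).
  Fenton: +55+95 → 150 ≥ 50
  Larch: +10+85 → 95 < 120
Round 2 — Fenton becomes insolvent.
  Larch: +65 → 160 ≥ 120
Round 3 — Larch becomes insolvent.
No further insolvencies.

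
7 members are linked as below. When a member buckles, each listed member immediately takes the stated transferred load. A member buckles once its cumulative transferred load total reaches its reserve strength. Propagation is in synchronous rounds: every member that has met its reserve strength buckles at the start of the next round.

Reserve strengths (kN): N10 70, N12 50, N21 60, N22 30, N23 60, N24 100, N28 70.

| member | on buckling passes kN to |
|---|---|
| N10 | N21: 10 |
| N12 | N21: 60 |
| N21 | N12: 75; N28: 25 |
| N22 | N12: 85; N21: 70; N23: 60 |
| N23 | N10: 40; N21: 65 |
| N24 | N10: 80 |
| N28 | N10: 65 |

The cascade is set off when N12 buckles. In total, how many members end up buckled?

2

Round 1 — N12 buckles (initial).
  N21: +60 → 60 ≥ 60
Round 2 — N21 buckles.
  N28: +25 → 25 < 70
No further bucklings.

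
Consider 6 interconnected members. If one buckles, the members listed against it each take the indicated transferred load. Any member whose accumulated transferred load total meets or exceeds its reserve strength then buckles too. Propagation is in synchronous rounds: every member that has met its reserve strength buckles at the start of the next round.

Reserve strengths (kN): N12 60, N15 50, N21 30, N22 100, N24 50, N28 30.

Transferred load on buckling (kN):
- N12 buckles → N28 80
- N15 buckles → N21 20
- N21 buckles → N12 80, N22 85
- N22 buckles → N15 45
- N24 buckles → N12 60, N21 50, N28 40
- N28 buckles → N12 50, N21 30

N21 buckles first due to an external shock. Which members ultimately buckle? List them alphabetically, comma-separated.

N12, N21, N28

Round 1 — N21 buckles (initial).
  N12: +80 → 80 ≥ 60
  N22: +85 → 85 < 100
Round 2 — N12 buckles.
  N28: +80 → 80 ≥ 30
Round 3 — N28 buckles.
No further bucklings.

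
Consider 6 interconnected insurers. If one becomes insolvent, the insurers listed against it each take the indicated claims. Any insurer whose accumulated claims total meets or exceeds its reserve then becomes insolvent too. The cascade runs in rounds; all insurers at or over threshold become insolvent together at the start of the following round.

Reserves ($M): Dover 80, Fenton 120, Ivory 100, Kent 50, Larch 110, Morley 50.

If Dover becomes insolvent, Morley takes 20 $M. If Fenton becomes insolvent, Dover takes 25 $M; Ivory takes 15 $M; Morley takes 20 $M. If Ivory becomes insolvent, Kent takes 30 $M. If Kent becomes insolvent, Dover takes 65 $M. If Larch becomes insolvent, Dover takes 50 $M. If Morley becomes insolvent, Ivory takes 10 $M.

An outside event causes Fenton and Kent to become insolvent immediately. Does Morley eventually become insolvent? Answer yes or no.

no

Round 1 — Fenton, Kent become insolvent (initial).
  Dover: +25+65 → 90 ≥ 80
  Ivory: +15 → 15 < 100
  Morley: +20 → 20 < 50
Round 2 — Dover becomes insolvent.
  Morley: +20 → 40 < 50
No further insolvencies.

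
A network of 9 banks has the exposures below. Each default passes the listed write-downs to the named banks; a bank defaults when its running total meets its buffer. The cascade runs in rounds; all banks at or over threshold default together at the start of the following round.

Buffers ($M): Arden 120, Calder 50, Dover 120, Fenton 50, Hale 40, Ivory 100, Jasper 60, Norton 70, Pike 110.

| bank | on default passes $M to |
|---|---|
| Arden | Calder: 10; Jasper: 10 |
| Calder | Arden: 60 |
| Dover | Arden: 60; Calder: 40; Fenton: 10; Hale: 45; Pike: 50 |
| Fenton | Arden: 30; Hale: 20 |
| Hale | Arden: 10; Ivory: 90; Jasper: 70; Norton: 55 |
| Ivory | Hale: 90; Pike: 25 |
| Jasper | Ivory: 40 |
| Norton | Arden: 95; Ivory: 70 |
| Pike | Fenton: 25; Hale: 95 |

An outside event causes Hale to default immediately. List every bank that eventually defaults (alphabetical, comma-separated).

Round 1 — Hale defaults (initial).
  Arden: +10 → 10 < 120
  Ivory: +90 → 90 < 100
  Jasper: +70 → 70 ≥ 60
  Norton: +55 → 55 < 70
Round 2 — Jasper defaults.
  Ivory: +40 → 130 ≥ 100
Round 3 — Ivory defaults.
  Pike: +25 → 25 < 110
No further defaults.

Hale, Ivory, Jasper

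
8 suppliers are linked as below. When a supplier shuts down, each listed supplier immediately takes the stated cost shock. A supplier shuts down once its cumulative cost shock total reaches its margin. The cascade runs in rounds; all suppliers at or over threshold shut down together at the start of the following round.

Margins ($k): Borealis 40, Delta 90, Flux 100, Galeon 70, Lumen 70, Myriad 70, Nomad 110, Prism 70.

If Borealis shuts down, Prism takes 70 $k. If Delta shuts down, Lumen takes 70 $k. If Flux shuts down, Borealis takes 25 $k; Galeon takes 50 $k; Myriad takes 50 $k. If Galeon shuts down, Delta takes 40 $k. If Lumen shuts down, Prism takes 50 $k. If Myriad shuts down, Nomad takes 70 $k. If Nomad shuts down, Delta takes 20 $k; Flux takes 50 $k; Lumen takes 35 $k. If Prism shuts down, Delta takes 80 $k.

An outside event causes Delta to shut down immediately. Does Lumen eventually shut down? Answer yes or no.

yes

Round 1 — Delta shuts down (initial).
  Lumen: +70 → 70 ≥ 70
Round 2 — Lumen shuts down.
  Prism: +50 → 50 < 70
No further shutdowns.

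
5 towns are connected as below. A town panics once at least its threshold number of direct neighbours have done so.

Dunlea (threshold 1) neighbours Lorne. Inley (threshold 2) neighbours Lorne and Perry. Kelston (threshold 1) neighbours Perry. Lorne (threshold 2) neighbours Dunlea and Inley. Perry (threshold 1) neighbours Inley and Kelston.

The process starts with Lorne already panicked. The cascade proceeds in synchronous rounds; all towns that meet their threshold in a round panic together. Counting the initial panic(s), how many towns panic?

2

Round 1 — Lorne panics (initial).
Round 2 — checking thresholds:
  Dunlea: 1 of 1 neighbours ≥ 1, panics.
  Inley: 1 of 2 neighbours < 2, holds.
Round 3 — no new panics; cascade stops.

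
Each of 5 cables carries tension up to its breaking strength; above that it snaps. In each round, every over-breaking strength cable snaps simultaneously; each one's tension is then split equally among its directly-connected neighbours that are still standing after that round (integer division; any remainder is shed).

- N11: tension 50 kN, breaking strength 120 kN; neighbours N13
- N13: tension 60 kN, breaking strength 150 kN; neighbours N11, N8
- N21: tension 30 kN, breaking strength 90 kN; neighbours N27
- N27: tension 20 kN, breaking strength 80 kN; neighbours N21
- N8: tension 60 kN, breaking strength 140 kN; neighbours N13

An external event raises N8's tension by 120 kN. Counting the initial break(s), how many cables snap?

Round 1 — N8 at 180 > 140. N8 snaps.
  N8 sheds 180 kN to N13: 180 each.
    N13: 60+180 = 240 > 150
Round 2 — N13 snaps.
  N13 sheds 240 kN to N11: 240 each.
    N11: 50+240 = 290 > 120
Round 3 — N11 snaps.
  N11 sheds 290 kN: no online neighbours, lost.
No further breaks.

3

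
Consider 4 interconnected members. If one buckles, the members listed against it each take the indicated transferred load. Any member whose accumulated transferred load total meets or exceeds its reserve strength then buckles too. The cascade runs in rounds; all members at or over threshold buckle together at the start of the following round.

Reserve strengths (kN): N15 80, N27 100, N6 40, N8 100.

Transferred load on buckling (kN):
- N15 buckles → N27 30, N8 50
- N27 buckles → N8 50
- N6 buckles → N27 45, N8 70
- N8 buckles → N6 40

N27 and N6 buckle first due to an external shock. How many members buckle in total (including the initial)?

3

Round 1 — N27, N6 buckle (initial).
  N8: +50+70 → 120 ≥ 100
Round 2 — N8 buckles.
No further bucklings.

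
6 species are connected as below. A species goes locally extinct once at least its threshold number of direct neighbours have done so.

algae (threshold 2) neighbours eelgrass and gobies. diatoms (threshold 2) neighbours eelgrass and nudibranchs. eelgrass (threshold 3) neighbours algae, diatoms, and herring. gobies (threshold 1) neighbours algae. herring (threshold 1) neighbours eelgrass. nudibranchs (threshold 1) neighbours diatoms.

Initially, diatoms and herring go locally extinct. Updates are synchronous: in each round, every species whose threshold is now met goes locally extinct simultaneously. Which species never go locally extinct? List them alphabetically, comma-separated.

Round 1 — diatoms, herring go locally extinct (initial).
Round 2 — checking thresholds:
  eelgrass: 2 of 3 neighbours < 3, below threshold.
  nudibranchs: 1 of 1 neighbours ≥ 1, goes locally extinct.
Round 3 — no new extinctions; cascade stops.

algae, eelgrass, gobies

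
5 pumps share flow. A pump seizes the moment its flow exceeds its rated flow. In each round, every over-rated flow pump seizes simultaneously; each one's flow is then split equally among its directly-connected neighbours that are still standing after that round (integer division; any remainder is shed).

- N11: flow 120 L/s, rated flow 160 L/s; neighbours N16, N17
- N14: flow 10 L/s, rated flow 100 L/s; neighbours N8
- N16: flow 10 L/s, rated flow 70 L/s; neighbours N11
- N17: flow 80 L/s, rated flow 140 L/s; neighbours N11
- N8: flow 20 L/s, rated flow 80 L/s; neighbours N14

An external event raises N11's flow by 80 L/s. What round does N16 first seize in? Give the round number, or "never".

2

Round 1 — N11 at 200 > 160. N11 seizes.
  N11 sheds 200 L/s to N16, N17: 100 each.
    N16: 10+100 = 110 > 70
    N17: 80+100 = 180 > 140
Round 2 — N16, N17 seize.
  N16 sheds 110 L/s: no online neighbours, lost.
  N17 sheds 180 L/s: no online neighbours, lost.
No further seizures.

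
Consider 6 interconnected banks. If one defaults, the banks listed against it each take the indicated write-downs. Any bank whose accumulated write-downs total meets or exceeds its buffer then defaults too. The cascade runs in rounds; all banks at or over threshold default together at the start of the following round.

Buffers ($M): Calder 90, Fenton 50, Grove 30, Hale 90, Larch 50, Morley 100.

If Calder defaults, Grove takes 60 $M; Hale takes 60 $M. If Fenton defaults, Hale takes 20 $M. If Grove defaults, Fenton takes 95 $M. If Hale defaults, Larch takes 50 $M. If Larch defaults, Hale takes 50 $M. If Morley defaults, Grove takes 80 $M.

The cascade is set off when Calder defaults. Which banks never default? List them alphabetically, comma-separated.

Hale, Larch, Morley

Round 1 — Calder defaults (initial).
  Grove: +60 → 60 ≥ 30
  Hale: +60 → 60 < 90
Round 2 — Grove defaults.
  Fenton: +95 → 95 ≥ 50
Round 3 — Fenton defaults.
  Hale: +20 → 80 < 90
No further defaults.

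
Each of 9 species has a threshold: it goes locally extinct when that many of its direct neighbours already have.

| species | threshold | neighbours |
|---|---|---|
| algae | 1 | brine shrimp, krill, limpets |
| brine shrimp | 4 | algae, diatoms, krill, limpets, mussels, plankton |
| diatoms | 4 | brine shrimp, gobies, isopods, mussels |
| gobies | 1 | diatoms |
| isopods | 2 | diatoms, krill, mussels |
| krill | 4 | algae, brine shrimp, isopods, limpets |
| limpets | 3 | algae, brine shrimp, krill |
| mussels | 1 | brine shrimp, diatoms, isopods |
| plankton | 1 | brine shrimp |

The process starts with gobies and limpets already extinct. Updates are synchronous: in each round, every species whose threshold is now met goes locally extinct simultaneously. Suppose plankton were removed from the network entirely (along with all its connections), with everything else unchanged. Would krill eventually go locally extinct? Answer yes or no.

With plankton removed:
Round 1 — gobies, limpets go locally extinct (initial).
Round 2 — checking thresholds:
  algae: 1 of 3 neighbours ≥ 1, goes locally extinct.
  brine shrimp: 1 of 5 neighbours < 4, holds.
  diatoms: 1 of 4 neighbours < 4, holds.
  krill: 1 of 4 neighbours < 4, holds.
Round 3 — no new extinctions; cascade stops.

no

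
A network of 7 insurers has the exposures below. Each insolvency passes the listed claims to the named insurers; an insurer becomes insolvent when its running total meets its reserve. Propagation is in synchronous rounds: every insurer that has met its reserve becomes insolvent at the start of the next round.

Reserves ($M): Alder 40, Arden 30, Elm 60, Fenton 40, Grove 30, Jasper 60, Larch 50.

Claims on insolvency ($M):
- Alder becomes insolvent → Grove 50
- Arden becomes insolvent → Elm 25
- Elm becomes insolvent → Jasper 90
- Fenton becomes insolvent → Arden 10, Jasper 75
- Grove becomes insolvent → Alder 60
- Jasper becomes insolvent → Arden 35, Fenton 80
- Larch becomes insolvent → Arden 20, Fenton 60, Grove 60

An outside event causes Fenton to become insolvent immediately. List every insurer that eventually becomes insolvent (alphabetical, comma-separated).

Round 1 — Fenton becomes insolvent (initial).
  Arden: +10 → 10 < 30
  Jasper: +75 → 75 ≥ 60
Round 2 — Jasper becomes insolvent.
  Arden: +35 → 45 ≥ 30
Round 3 — Arden becomes insolvent.
  Elm: +25 → 25 < 60
No further insolvencies.

Arden, Fenton, Jasper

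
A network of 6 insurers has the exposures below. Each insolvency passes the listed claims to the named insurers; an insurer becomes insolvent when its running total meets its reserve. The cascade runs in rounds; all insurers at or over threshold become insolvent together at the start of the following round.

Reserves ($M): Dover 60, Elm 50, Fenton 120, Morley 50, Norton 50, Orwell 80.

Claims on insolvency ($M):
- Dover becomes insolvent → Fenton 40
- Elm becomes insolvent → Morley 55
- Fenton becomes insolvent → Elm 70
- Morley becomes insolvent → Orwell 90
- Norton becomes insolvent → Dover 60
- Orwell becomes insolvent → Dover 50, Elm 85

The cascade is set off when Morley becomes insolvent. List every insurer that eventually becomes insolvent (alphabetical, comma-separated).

Elm, Morley, Orwell

Round 1 — Morley becomes insolvent (initial).
  Orwell: +90 → 90 ≥ 80
Round 2 — Orwell becomes insolvent.
  Dover: +50 → 50 < 60
  Elm: +85 → 85 ≥ 50
Round 3 — Elm becomes insolvent.
No further insolvencies.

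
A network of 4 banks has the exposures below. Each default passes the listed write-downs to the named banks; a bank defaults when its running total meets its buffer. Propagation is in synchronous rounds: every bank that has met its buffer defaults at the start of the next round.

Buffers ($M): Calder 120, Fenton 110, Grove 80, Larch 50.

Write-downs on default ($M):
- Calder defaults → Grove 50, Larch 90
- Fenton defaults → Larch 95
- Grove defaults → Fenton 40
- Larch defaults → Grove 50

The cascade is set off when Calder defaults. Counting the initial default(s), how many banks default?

Round 1 — Calder defaults (initial).
  Grove: +50 → 50 < 80
  Larch: +90 → 90 ≥ 50
Round 2 — Larch defaults.
  Grove: +50 → 100 ≥ 80
Round 3 — Grove defaults.
  Fenton: +40 → 40 < 110
No further defaults.

3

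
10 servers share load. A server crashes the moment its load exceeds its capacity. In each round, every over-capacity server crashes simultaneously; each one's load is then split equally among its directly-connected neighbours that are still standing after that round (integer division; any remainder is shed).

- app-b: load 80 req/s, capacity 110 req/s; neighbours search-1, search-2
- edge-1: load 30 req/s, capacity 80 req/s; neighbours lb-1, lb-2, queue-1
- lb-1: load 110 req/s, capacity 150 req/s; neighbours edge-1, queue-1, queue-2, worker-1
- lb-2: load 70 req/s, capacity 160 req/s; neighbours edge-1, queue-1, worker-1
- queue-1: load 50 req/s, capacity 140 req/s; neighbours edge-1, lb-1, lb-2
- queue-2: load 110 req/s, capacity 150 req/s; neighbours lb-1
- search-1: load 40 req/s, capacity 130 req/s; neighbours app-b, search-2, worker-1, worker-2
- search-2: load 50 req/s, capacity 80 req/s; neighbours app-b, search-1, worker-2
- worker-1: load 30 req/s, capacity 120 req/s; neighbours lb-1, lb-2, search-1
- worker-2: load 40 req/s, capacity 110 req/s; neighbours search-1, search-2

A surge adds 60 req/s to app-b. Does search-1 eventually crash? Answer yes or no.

yes

Round 1 — app-b at 140 > 110. app-b crashes.
  app-b sheds 140 req/s to search-1, search-2: 70 each.
    search-1: 40+70 = 110 ≤ 130
    search-2: 50+70 = 120 > 80
Round 2 — search-2 crashes.
  search-2 sheds 120 req/s to search-1, worker-2: 60 each.
    search-1: 110+60 = 170 > 130
    worker-2: 40+60 = 100 ≤ 110
Round 3 — search-1 crashes.
  search-1 sheds 170 req/s to worker-1, worker-2: 85 each.
    worker-1: 30+85 = 115 ≤ 120
    worker-2: 100+85 = 185 > 110
Round 4 — worker-2 crashes.
  worker-2 sheds 185 req/s: no online neighbours, lost.
No further crashes.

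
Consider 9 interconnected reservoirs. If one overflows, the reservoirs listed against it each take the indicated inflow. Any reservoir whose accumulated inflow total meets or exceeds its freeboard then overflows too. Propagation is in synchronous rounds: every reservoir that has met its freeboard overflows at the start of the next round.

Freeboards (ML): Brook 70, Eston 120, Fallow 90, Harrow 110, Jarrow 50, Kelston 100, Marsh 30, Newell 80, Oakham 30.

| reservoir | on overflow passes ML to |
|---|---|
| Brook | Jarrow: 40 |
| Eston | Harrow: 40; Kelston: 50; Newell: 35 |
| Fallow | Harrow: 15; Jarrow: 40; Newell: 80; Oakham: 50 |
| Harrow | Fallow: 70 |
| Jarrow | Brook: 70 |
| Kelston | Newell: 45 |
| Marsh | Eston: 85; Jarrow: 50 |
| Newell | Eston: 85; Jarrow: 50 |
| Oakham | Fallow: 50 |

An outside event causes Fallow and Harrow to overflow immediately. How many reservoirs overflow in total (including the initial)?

6

Round 1 — Fallow, Harrow overflow (initial).
  Jarrow: +40 → 40 < 50
  Newell: +80 → 80 ≥ 80
  Oakham: +50 → 50 ≥ 30
Round 2 — Newell, Oakham overflow.
  Eston: +85 → 85 < 120
  Jarrow: +50 → 90 ≥ 50
Round 3 — Jarrow overflows.
  Brook: +70 → 70 ≥ 70
Round 4 — Brook overflows.
No further overflows.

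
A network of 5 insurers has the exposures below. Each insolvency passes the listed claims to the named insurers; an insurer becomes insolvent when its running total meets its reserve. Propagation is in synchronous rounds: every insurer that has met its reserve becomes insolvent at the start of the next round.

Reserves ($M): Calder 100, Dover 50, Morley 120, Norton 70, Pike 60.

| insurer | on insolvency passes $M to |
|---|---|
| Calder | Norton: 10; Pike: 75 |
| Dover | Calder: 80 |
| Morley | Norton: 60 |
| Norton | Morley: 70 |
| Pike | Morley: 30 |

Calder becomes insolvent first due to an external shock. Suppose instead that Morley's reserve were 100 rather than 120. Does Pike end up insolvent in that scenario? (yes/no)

yes

With Morley's reserve at 100:
Round 1 — Calder becomes insolvent (initial).
  Norton: +10 → 10 < 70
  Pike: +75 → 75 ≥ 60
Round 2 — Pike becomes insolvent.
  Morley: +30 → 30 < 100
No further insolvencies.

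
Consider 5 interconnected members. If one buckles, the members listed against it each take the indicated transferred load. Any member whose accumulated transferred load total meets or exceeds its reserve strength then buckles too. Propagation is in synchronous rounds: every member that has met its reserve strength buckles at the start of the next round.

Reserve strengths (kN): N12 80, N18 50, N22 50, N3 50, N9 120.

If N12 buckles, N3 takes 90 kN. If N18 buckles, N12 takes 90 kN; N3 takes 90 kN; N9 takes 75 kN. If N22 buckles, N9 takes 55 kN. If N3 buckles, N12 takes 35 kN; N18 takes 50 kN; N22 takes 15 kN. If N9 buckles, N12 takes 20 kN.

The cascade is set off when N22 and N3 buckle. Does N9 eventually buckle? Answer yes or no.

yes

Round 1 — N22, N3 buckle (initial).
  N12: +35 → 35 < 80
  N18: +50 → 50 ≥ 50
  N9: +55 → 55 < 120
Round 2 — N18 buckles.
  N12: +90 → 125 ≥ 80
  N9: +75 → 130 ≥ 120
Round 3 — N12, N9 buckle.
No further bucklings.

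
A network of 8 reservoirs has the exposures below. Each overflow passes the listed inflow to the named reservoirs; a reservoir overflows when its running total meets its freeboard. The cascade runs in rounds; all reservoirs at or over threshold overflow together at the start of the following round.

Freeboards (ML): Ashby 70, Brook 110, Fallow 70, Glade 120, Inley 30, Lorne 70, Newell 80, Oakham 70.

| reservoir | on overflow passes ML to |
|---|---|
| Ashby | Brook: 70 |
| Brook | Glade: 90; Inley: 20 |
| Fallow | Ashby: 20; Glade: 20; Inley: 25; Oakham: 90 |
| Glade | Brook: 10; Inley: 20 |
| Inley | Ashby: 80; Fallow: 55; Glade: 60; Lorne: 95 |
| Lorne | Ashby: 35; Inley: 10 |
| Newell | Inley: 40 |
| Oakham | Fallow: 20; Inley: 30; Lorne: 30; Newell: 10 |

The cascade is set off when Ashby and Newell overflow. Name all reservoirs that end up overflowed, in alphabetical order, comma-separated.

Round 1 — Ashby, Newell overflow (initial).
  Brook: +70 → 70 < 110
  Inley: +40 → 40 ≥ 30
Round 2 — Inley overflows.
  Fallow: +55 → 55 < 70
  Glade: +60 → 60 < 120
  Lorne: +95 → 95 ≥ 70
Round 3 — Lorne overflows.
No further overflows.

Ashby, Inley, Lorne, Newell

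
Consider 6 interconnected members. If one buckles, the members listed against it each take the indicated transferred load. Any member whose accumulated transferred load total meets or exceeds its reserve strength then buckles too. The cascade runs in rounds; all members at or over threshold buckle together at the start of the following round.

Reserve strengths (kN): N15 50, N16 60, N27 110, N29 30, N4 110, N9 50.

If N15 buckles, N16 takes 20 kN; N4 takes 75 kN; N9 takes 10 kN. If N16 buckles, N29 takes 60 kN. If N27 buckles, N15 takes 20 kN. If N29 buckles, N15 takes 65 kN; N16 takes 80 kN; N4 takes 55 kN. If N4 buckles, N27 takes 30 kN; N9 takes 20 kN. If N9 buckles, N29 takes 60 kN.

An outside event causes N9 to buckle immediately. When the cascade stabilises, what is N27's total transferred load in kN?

Round 1 — N9 buckles (initial).
  N29: +60 → 60 ≥ 30
Round 2 — N29 buckles.
  N15: +65 → 65 ≥ 50
  N16: +80 → 80 ≥ 60
  N4: +55 → 55 < 110
Round 3 — N15, N16 buckle.
  N4: +75 → 130 ≥ 110
Round 4 — N4 buckles.
  N27: +30 → 30 < 110
No further bucklings.

30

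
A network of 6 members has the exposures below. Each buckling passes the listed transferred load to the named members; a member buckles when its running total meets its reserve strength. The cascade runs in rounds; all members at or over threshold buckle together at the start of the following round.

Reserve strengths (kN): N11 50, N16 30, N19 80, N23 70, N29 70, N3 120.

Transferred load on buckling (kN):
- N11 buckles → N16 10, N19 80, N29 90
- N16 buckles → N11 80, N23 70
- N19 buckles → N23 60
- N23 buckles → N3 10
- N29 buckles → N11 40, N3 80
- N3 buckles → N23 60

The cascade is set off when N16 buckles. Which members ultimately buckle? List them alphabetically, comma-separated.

N11, N16, N19, N23, N29

Round 1 — N16 buckles (initial).
  N11: +80 → 80 ≥ 50
  N23: +70 → 70 ≥ 70
Round 2 — N11, N23 buckle.
  N19: +80 → 80 ≥ 80
  N29: +90 → 90 ≥ 70
  N3: +10 → 10 < 120
Round 3 — N19, N29 buckle.
  N3: +80 → 90 < 120
No further bucklings.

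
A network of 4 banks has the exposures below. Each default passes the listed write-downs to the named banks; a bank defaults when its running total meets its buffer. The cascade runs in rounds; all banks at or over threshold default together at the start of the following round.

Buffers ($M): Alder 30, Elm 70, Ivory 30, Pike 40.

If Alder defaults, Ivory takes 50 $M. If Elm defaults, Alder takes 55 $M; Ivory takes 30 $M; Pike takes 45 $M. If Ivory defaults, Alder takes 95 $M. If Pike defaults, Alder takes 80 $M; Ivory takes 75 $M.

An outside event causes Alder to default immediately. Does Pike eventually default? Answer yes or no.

no

Round 1 — Alder defaults (initial).
  Ivory: +50 → 50 ≥ 30
Round 2 — Ivory defaults.
No further defaults.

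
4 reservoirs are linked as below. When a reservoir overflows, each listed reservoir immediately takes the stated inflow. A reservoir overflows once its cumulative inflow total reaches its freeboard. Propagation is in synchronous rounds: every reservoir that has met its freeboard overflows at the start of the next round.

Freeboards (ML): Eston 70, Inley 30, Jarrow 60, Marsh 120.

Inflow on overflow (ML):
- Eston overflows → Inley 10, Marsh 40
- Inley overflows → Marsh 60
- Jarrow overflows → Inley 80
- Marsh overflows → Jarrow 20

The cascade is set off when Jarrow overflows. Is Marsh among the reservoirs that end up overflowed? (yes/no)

no

Round 1 — Jarrow overflows (initial).
  Inley: +80 → 80 ≥ 30
Round 2 — Inley overflows.
  Marsh: +60 → 60 < 120
No further overflows.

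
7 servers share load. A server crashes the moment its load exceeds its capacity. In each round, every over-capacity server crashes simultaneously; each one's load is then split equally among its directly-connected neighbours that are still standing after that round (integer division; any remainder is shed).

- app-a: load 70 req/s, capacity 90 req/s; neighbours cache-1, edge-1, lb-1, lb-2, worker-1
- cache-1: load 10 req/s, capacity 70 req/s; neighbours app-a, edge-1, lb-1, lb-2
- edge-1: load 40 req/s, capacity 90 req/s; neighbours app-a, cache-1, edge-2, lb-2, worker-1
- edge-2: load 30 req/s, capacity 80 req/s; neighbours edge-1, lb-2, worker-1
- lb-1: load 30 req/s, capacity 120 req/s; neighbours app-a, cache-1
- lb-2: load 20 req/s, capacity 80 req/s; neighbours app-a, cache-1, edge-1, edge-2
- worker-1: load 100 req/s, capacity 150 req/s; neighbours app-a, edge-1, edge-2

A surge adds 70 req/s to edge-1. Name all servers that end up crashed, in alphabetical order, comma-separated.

app-a, edge-1

Round 1 — edge-1 at 110 > 90. edge-1 crashes.
  edge-1 sheds 110 req/s to app-a, cache-1, edge-2, lb-2, worker-1: 22 each.
    app-a: 70+22 = 92 > 90
    cache-1: 10+22 = 32 ≤ 70
    edge-2: 30+22 = 52 ≤ 80
    lb-2: 20+22 = 42 ≤ 80
    worker-1: 100+22 = 122 ≤ 150
Round 2 — app-a crashes.
  app-a sheds 92 req/s to cache-1, lb-1, lb-2, worker-1: 23 each.
    cache-1: 32+23 = 55 ≤ 70
    lb-1: 30+23 = 53 ≤ 120
    lb-2: 42+23 = 65 ≤ 80
    worker-1: 122+23 = 145 ≤ 150
No further crashes.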